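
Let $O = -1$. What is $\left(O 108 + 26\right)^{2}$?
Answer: $6724$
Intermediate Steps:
$\left(O 108 + 26\right)^{2} = \left(\left(-1\right) 108 + 26\right)^{2} = \left(-108 + 26\right)^{2} = \left(-82\right)^{2} = 6724$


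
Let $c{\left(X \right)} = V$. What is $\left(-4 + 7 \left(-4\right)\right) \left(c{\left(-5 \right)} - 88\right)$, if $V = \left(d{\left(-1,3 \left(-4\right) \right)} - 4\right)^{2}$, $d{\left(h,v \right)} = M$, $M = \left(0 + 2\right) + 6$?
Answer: $2304$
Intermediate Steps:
$M = 8$ ($M = 2 + 6 = 8$)
$d{\left(h,v \right)} = 8$
$V = 16$ ($V = \left(8 - 4\right)^{2} = 4^{2} = 16$)
$c{\left(X \right)} = 16$
$\left(-4 + 7 \left(-4\right)\right) \left(c{\left(-5 \right)} - 88\right) = \left(-4 + 7 \left(-4\right)\right) \left(16 - 88\right) = \left(-4 - 28\right) \left(-72\right) = \left(-32\right) \left(-72\right) = 2304$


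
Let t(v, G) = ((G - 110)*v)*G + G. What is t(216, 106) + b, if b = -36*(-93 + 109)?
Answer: -92054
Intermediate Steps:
b = -576 (b = -36*16 = -576)
t(v, G) = G + G*v*(-110 + G) (t(v, G) = ((-110 + G)*v)*G + G = (v*(-110 + G))*G + G = G*v*(-110 + G) + G = G + G*v*(-110 + G))
t(216, 106) + b = 106*(1 - 110*216 + 106*216) - 576 = 106*(1 - 23760 + 22896) - 576 = 106*(-863) - 576 = -91478 - 576 = -92054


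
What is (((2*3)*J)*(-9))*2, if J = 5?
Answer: -540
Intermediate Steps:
(((2*3)*J)*(-9))*2 = (((2*3)*5)*(-9))*2 = ((6*5)*(-9))*2 = (30*(-9))*2 = -270*2 = -540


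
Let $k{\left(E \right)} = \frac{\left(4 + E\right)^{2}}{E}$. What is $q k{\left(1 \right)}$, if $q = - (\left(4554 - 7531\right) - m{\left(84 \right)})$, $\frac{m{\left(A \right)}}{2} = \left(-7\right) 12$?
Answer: $70225$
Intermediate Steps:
$m{\left(A \right)} = -168$ ($m{\left(A \right)} = 2 \left(\left(-7\right) 12\right) = 2 \left(-84\right) = -168$)
$k{\left(E \right)} = \frac{\left(4 + E\right)^{2}}{E}$
$q = 2809$ ($q = - (\left(4554 - 7531\right) - -168) = - (\left(4554 - 7531\right) + 168) = - (-2977 + 168) = \left(-1\right) \left(-2809\right) = 2809$)
$q k{\left(1 \right)} = 2809 \frac{\left(4 + 1\right)^{2}}{1} = 2809 \cdot 1 \cdot 5^{2} = 2809 \cdot 1 \cdot 25 = 2809 \cdot 25 = 70225$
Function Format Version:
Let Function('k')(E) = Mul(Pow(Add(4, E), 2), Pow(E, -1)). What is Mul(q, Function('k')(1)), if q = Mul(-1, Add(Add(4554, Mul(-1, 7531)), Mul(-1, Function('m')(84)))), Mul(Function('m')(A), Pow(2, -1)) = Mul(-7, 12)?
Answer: 70225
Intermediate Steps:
Function('m')(A) = -168 (Function('m')(A) = Mul(2, Mul(-7, 12)) = Mul(2, -84) = -168)
Function('k')(E) = Mul(Pow(E, -1), Pow(Add(4, E), 2))
q = 2809 (q = Mul(-1, Add(Add(4554, Mul(-1, 7531)), Mul(-1, -168))) = Mul(-1, Add(Add(4554, -7531), 168)) = Mul(-1, Add(-2977, 168)) = Mul(-1, -2809) = 2809)
Mul(q, Function('k')(1)) = Mul(2809, Mul(Pow(1, -1), Pow(Add(4, 1), 2))) = Mul(2809, Mul(1, Pow(5, 2))) = Mul(2809, Mul(1, 25)) = Mul(2809, 25) = 70225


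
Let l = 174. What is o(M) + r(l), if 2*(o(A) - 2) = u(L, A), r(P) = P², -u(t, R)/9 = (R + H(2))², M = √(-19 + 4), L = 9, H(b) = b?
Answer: 60655/2 - 18*I*√15 ≈ 30328.0 - 69.714*I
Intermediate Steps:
M = I*√15 (M = √(-15) = I*√15 ≈ 3.873*I)
u(t, R) = -9*(2 + R)² (u(t, R) = -9*(R + 2)² = -9*(2 + R)²)
o(A) = 2 - 9*(2 + A)²/2 (o(A) = 2 + (-9*(2 + A)²)/2 = 2 - 9*(2 + A)²/2)
o(M) + r(l) = (2 - 9*(2 + I*√15)²/2) + 174² = (2 - 9*(2 + I*√15)²/2) + 30276 = 30278 - 9*(2 + I*√15)²/2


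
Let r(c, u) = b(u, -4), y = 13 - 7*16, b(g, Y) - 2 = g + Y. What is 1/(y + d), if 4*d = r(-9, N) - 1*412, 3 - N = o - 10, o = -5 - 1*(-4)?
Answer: -1/199 ≈ -0.0050251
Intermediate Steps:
o = -1 (o = -5 + 4 = -1)
b(g, Y) = 2 + Y + g (b(g, Y) = 2 + (g + Y) = 2 + (Y + g) = 2 + Y + g)
N = 14 (N = 3 - (-1 - 10) = 3 - 1*(-11) = 3 + 11 = 14)
y = -99 (y = 13 - 112 = -99)
r(c, u) = -2 + u (r(c, u) = 2 - 4 + u = -2 + u)
d = -100 (d = ((-2 + 14) - 1*412)/4 = (12 - 412)/4 = (1/4)*(-400) = -100)
1/(y + d) = 1/(-99 - 100) = 1/(-199) = -1/199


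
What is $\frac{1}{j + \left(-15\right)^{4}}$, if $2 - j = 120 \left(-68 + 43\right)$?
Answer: $\frac{1}{53627} \approx 1.8647 \cdot 10^{-5}$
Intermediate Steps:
$j = 3002$ ($j = 2 - 120 \left(-68 + 43\right) = 2 - 120 \left(-25\right) = 2 - -3000 = 2 + 3000 = 3002$)
$\frac{1}{j + \left(-15\right)^{4}} = \frac{1}{3002 + \left(-15\right)^{4}} = \frac{1}{3002 + 50625} = \frac{1}{53627}$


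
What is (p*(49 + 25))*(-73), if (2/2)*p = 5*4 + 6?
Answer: -140452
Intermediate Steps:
p = 26 (p = 5*4 + 6 = 20 + 6 = 26)
(p*(49 + 25))*(-73) = (26*(49 + 25))*(-73) = (26*74)*(-73) = 1924*(-73) = -140452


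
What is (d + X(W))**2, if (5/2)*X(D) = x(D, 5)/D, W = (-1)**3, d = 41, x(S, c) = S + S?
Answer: 43681/25 ≈ 1747.2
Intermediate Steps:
x(S, c) = 2*S
W = -1
X(D) = 4/5 (X(D) = 2*((2*D)/D)/5 = (2/5)*2 = 4/5)
(d + X(W))**2 = (41 + 4/5)**2 = (209/5)**2 = 43681/25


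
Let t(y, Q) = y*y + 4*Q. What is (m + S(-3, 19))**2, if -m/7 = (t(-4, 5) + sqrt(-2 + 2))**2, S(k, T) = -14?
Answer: 82555396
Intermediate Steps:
t(y, Q) = y**2 + 4*Q
m = -9072 (m = -7*(((-4)**2 + 4*5) + sqrt(-2 + 2))**2 = -7*((16 + 20) + sqrt(0))**2 = -7*(36 + 0)**2 = -7*36**2 = -7*1296 = -9072)
(m + S(-3, 19))**2 = (-9072 - 14)**2 = (-9086)**2 = 82555396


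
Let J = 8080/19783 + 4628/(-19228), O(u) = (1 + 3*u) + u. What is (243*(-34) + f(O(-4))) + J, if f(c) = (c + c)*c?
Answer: -742880882743/95096881 ≈ -7811.8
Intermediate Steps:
O(u) = 1 + 4*u
f(c) = 2*c**2 (f(c) = (2*c)*c = 2*c**2)
J = 15951629/95096881 (J = 8080*(1/19783) + 4628*(-1/19228) = 8080/19783 - 1157/4807 = 15951629/95096881 ≈ 0.16774)
(243*(-34) + f(O(-4))) + J = (243*(-34) + 2*(1 + 4*(-4))**2) + 15951629/95096881 = (-8262 + 2*(1 - 16)**2) + 15951629/95096881 = (-8262 + 2*(-15)**2) + 15951629/95096881 = (-8262 + 2*225) + 15951629/95096881 = (-8262 + 450) + 15951629/95096881 = -7812 + 15951629/95096881 = -742880882743/95096881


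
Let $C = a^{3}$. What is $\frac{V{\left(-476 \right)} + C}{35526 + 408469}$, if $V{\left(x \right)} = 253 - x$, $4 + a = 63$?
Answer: $\frac{206108}{443995} \approx 0.46421$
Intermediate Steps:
$a = 59$ ($a = -4 + 63 = 59$)
$C = 205379$ ($C = 59^{3} = 205379$)
$\frac{V{\left(-476 \right)} + C}{35526 + 408469} = \frac{\left(253 - -476\right) + 205379}{35526 + 408469} = \frac{\left(253 + 476\right) + 205379}{443995} = \left(729 + 205379\right) \frac{1}{443995} = 206108 \cdot \frac{1}{443995} = \frac{206108}{443995}$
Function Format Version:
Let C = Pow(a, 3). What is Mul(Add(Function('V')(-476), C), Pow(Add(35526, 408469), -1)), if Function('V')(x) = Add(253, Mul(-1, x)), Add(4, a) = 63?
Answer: Rational(206108, 443995) ≈ 0.46421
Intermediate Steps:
a = 59 (a = Add(-4, 63) = 59)
C = 205379 (C = Pow(59, 3) = 205379)
Mul(Add(Function('V')(-476), C), Pow(Add(35526, 408469), -1)) = Mul(Add(Add(253, Mul(-1, -476)), 205379), Pow(Add(35526, 408469), -1)) = Mul(Add(Add(253, 476), 205379), Pow(443995, -1)) = Mul(Add(729, 205379), Rational(1, 443995)) = Mul(206108, Rational(1, 443995)) = Rational(206108, 443995)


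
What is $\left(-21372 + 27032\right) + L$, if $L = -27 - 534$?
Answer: $5099$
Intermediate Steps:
$L = -561$ ($L = -27 - 534 = -561$)
$\left(-21372 + 27032\right) + L = \left(-21372 + 27032\right) - 561 = 5660 - 561 = 5099$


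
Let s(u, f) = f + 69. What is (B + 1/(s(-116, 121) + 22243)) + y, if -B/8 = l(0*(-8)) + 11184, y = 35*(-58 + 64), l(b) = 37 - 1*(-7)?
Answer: -2010310861/22433 ≈ -89614.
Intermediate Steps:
s(u, f) = 69 + f
l(b) = 44 (l(b) = 37 + 7 = 44)
y = 210 (y = 35*6 = 210)
B = -89824 (B = -8*(44 + 11184) = -8*11228 = -89824)
(B + 1/(s(-116, 121) + 22243)) + y = (-89824 + 1/((69 + 121) + 22243)) + 210 = (-89824 + 1/(190 + 22243)) + 210 = (-89824 + 1/22433) + 210 = -2015021791/22433 + 210 = -2010310861/22433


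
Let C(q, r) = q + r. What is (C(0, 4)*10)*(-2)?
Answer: -80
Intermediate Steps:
(C(0, 4)*10)*(-2) = ((0 + 4)*10)*(-2) = (4*10)*(-2) = 40*(-2) = -80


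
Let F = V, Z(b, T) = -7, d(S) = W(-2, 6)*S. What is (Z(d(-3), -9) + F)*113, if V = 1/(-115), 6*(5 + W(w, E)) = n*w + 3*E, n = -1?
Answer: -91078/115 ≈ -791.98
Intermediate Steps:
W(w, E) = -5 + E/2 - w/6 (W(w, E) = -5 + (-w + 3*E)/6 = -5 + (E/2 - w/6) = -5 + E/2 - w/6)
d(S) = -5*S/3 (d(S) = (-5 + (½)*6 - ⅙*(-2))*S = (-5 + 3 + ⅓)*S = -5*S/3)
V = -1/115 ≈ -0.0086956
F = -1/115 ≈ -0.0086956
(Z(d(-3), -9) + F)*113 = (-7 - 1/115)*113 = -806/115*113 = -91078/115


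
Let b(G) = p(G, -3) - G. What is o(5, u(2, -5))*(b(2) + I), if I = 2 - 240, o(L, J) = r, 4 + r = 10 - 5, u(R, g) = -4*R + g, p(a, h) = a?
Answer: -238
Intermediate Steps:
u(R, g) = g - 4*R
b(G) = 0 (b(G) = G - G = 0)
r = 1 (r = -4 + (10 - 5) = -4 + 5 = 1)
o(L, J) = 1
I = -238
o(5, u(2, -5))*(b(2) + I) = 1*(0 - 238) = 1*(-238) = -238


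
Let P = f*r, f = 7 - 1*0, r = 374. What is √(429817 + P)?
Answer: √432435 ≈ 657.60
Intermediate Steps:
f = 7 (f = 7 + 0 = 7)
P = 2618 (P = 7*374 = 2618)
√(429817 + P) = √(429817 + 2618) = √432435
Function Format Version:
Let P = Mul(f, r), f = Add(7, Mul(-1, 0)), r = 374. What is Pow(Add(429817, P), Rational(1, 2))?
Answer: Pow(432435, Rational(1, 2)) ≈ 657.60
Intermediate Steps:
f = 7 (f = Add(7, 0) = 7)
P = 2618 (P = Mul(7, 374) = 2618)
Pow(Add(429817, P), Rational(1, 2)) = Pow(Add(429817, 2618), Rational(1, 2)) = Pow(432435, Rational(1, 2))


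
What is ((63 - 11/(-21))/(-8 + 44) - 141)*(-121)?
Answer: 6368351/378 ≈ 16848.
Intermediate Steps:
((63 - 11/(-21))/(-8 + 44) - 141)*(-121) = ((63 - 11*(-1/21))/36 - 141)*(-121) = ((63 + 11/21)*(1/36) - 141)*(-121) = ((1334/21)*(1/36) - 141)*(-121) = (667/378 - 141)*(-121) = -52631/378*(-121) = 6368351/378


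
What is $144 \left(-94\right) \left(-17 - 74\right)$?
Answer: $1231776$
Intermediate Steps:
$144 \left(-94\right) \left(-17 - 74\right) = - 13536 \left(-17 - 74\right) = \left(-13536\right) \left(-91\right) = 1231776$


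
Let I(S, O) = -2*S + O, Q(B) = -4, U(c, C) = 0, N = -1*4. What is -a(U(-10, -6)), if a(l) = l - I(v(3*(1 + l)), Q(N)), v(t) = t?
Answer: -10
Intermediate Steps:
N = -4
I(S, O) = O - 2*S
a(l) = 10 + 7*l (a(l) = l - (-4 - 6*(1 + l)) = l - (-4 - 2*(3 + 3*l)) = l - (-4 + (-6 - 6*l)) = l - (-10 - 6*l) = l + (10 + 6*l) = 10 + 7*l)
-a(U(-10, -6)) = -(10 + 7*0) = -(10 + 0) = -1*10 = -10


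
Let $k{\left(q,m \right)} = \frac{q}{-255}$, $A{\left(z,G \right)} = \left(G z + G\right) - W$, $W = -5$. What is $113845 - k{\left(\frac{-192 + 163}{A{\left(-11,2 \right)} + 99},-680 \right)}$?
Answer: $\frac{2438559871}{21420} \approx 1.1385 \cdot 10^{5}$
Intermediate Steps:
$A{\left(z,G \right)} = 5 + G + G z$ ($A{\left(z,G \right)} = \left(G z + G\right) - -5 = \left(G + G z\right) + 5 = 5 + G + G z$)
$k{\left(q,m \right)} = - \frac{q}{255}$ ($k{\left(q,m \right)} = q \left(- \frac{1}{255}\right) = - \frac{q}{255}$)
$113845 - k{\left(\frac{-192 + 163}{A{\left(-11,2 \right)} + 99},-680 \right)} = 113845 - - \frac{\left(-192 + 163\right) \frac{1}{\left(5 + 2 + 2 \left(-11\right)\right) + 99}}{255} = 113845 - - \frac{\left(-29\right) \frac{1}{\left(5 + 2 - 22\right) + 99}}{255} = 113845 - - \frac{\left(-29\right) \frac{1}{-15 + 99}}{255} = 113845 - - \frac{\left(-29\right) \frac{1}{84}}{255} = 113845 - \left(- \frac{1}{255}\right) \left(- \frac{29}{84}\right) = 113845 - \frac{29}{21420} = \frac{2438559871}{21420}$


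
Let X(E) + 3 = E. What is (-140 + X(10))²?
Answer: 17689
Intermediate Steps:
X(E) = -3 + E
(-140 + X(10))² = (-140 + (-3 + 10))² = (-140 + 7)² = (-133)² = 17689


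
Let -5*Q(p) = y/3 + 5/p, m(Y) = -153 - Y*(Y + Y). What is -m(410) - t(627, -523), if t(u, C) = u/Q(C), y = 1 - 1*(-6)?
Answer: 1231261853/3646 ≈ 3.3770e+5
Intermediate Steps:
m(Y) = -153 - 2*Y**2 (m(Y) = -153 - Y*2*Y = -153 - 2*Y**2)
y = 7 (y = 1 + 6 = 7)
Q(p) = -7/15 - 1/p (Q(p) = -(7/3 + 5/p)/5 = -7/15 - 1/p)
t(u, C) = u/(-7/15 - 1/C)
-m(410) - t(627, -523) = -(-153 - 2*410**2) - (-15)*(-523)*627/(15 + 7*(-523)) = -(-153 - 2*168100) - (-15)*(-523)*627/(15 - 3661) = -(-153 - 336200) - (-15)*(-523)*627/(-3646) = -1*(-336353) - (-15)*(-523)*627*(-1)/3646 = 336353 - 1*(-4918815/3646) = 336353 + 4918815/3646 = 1231261853/3646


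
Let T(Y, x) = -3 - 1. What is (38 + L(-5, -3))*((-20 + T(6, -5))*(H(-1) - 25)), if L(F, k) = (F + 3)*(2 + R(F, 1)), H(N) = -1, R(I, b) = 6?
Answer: 13728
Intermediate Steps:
T(Y, x) = -4
L(F, k) = 24 + 8*F (L(F, k) = (F + 3)*(2 + 6) = (3 + F)*8 = 24 + 8*F)
(38 + L(-5, -3))*((-20 + T(6, -5))*(H(-1) - 25)) = (38 + (24 + 8*(-5)))*((-20 - 4)*(-1 - 25)) = (38 + (24 - 40))*(-24*(-26)) = (38 - 16)*624 = 22*624 = 13728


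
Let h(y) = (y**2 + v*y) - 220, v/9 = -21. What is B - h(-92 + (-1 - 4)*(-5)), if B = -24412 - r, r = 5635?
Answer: -46979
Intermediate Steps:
v = -189 (v = 9*(-21) = -189)
h(y) = -220 + y**2 - 189*y (h(y) = (y**2 - 189*y) - 220 = -220 + y**2 - 189*y)
B = -30047 (B = -24412 - 1*5635 = -24412 - 5635 = -30047)
B - h(-92 + (-1 - 4)*(-5)) = -30047 - (-220 + (-92 + (-1 - 4)*(-5))**2 - 189*(-92 + (-1 - 4)*(-5))) = -30047 - (-220 + (-92 - 5*(-5))**2 - 189*(-92 - 5*(-5))) = -30047 - (-220 + (-92 + 25)**2 - 189*(-92 + 25)) = -30047 - (-220 + (-67)**2 - 189*(-67)) = -30047 - (-220 + 4489 + 12663) = -30047 - 1*16932 = -30047 - 16932 = -46979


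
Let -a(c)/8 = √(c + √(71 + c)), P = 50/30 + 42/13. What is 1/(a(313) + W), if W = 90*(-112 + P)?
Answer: -1/(125310/13 + 8*√(313 + 8*√6)) ≈ -0.00010220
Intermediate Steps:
P = 191/39 (P = 50*(1/30) + 42*(1/13) = 5/3 + 42/13 = 191/39 ≈ 4.8974)
W = -125310/13 (W = 90*(-112 + 191/39) = 90*(-4177/39) = -125310/13 ≈ -9639.2)
a(c) = -8*√(c + √(71 + c))
1/(a(313) + W) = 1/(-8*√(313 + √(71 + 313)) - 125310/13) = 1/(-8*√(313 + √384) - 125310/13) = 1/(-8*√(313 + 8*√6) - 125310/13) = 1/(-125310/13 - 8*√(313 + 8*√6))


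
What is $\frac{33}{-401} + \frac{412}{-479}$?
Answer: $- \frac{181019}{192079} \approx -0.94242$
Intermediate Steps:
$\frac{33}{-401} + \frac{412}{-479} = 33 \left(- \frac{1}{401}\right) + 412 \left(- \frac{1}{479}\right) = - \frac{33}{401} - \frac{412}{479} = - \frac{181019}{192079}$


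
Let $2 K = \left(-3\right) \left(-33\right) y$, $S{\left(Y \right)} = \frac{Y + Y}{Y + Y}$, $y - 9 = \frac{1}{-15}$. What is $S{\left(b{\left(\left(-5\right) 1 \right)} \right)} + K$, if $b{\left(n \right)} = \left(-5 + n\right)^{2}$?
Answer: $\frac{2216}{5} \approx 443.2$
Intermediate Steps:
$y = \frac{134}{15}$ ($y = 9 + \frac{1}{-15} = 9 - \frac{1}{15} = \frac{134}{15} \approx 8.9333$)
$S{\left(Y \right)} = 1$ ($S{\left(Y \right)} = \frac{2 Y}{2 Y} = 2 Y \frac{1}{2 Y} = 1$)
$K = \frac{2211}{5}$ ($K = \frac{\left(-3\right) \left(-33\right) \frac{134}{15}}{2} = \frac{99 \cdot \frac{134}{15}}{2} = \frac{1}{2} \cdot \frac{4422}{5} = \frac{2211}{5} \approx 442.2$)
$S{\left(b{\left(\left(-5\right) 1 \right)} \right)} + K = 1 + \frac{2211}{5} = \frac{2216}{5}$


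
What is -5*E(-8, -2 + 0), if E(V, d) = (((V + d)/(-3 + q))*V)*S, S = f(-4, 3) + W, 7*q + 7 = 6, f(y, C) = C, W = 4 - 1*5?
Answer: 2800/11 ≈ 254.55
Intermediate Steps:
W = -1 (W = 4 - 5 = -1)
q = -1/7 (q = -1 + (1/7)*6 = -1 + 6/7 = -1/7 ≈ -0.14286)
S = 2 (S = 3 - 1 = 2)
E(V, d) = 2*V*(-7*V/22 - 7*d/22) (E(V, d) = (((V + d)/(-3 - 1/7))*V)*2 = (((V + d)/(-22/7))*V)*2 = (((V + d)*(-7/22))*V)*2 = ((-7*V/22 - 7*d/22)*V)*2 = (V*(-7*V/22 - 7*d/22))*2 = 2*V*(-7*V/22 - 7*d/22))
-5*E(-8, -2 + 0) = -(-35)*(-8)*(-8 + (-2 + 0))/11 = -(-35)*(-8)*(-8 - 2)/11 = -(-35)*(-8)*(-10)/11 = -5*(-560/11) = 2800/11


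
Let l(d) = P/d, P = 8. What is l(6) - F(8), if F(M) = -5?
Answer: 19/3 ≈ 6.3333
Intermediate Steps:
l(d) = 8/d
l(6) - F(8) = 8/6 - 1*(-5) = 8*(1/6) + 5 = 4/3 + 5 = 19/3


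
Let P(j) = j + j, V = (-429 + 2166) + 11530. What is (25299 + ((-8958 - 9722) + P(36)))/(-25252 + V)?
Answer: -6691/11985 ≈ -0.55828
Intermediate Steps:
V = 13267 (V = 1737 + 11530 = 13267)
P(j) = 2*j
(25299 + ((-8958 - 9722) + P(36)))/(-25252 + V) = (25299 + ((-8958 - 9722) + 2*36))/(-25252 + 13267) = (25299 + (-18680 + 72))/(-11985) = (25299 - 18608)*(-1/11985) = 6691*(-1/11985) = -6691/11985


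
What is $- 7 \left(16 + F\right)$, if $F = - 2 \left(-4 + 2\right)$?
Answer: $-140$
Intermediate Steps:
$F = 4$ ($F = \left(-2\right) \left(-2\right) = 4$)
$- 7 \left(16 + F\right) = - 7 \left(16 + 4\right) = \left(-7\right) 20 = -140$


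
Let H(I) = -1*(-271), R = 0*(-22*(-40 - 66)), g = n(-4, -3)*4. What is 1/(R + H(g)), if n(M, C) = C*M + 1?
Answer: 1/271 ≈ 0.0036900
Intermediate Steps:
n(M, C) = 1 + C*M
g = 52 (g = (1 - 3*(-4))*4 = (1 + 12)*4 = 13*4 = 52)
R = 0 (R = 0*(-22*(-106)) = 0*2332 = 0)
H(I) = 271
1/(R + H(g)) = 1/(0 + 271) = 1/271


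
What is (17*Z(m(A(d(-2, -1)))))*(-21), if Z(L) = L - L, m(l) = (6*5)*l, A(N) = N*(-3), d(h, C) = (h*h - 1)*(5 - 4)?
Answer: 0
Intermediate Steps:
d(h, C) = -1 + h**2 (d(h, C) = (h**2 - 1)*1 = (-1 + h**2)*1 = -1 + h**2)
A(N) = -3*N
m(l) = 30*l
Z(L) = 0
(17*Z(m(A(d(-2, -1)))))*(-21) = (17*0)*(-21) = 0*(-21) = 0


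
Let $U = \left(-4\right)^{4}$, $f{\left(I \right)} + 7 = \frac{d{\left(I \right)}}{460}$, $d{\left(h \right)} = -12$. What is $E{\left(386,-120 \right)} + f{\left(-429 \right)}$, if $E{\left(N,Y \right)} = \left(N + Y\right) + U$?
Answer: $\frac{59222}{115} \approx 514.97$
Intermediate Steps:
$f{\left(I \right)} = - \frac{808}{115}$ ($f{\left(I \right)} = -7 - \frac{12}{460} = -7 - \frac{3}{115} = - \frac{808}{115}$)
$U = 256$
$E{\left(N,Y \right)} = 256 + N + Y$ ($E{\left(N,Y \right)} = \left(N + Y\right) + 256 = 256 + N + Y$)
$E{\left(386,-120 \right)} + f{\left(-429 \right)} = \left(256 + 386 - 120\right) - \frac{808}{115} = 522 - \frac{808}{115} = \frac{59222}{115}$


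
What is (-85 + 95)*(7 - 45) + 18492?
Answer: 18112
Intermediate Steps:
(-85 + 95)*(7 - 45) + 18492 = 10*(-38) + 18492 = -380 + 18492 = 18112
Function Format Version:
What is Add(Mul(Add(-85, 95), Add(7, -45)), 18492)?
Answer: 18112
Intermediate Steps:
Add(Mul(Add(-85, 95), Add(7, -45)), 18492) = Add(Mul(10, -38), 18492) = Add(-380, 18492) = 18112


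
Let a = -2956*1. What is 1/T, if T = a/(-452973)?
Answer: 452973/2956 ≈ 153.24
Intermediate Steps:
a = -2956
T = 2956/452973 (T = -2956/(-452973) = -2956*(-1/452973) = 2956/452973 ≈ 0.0065258)
1/T = 1/(2956/452973) = 452973/2956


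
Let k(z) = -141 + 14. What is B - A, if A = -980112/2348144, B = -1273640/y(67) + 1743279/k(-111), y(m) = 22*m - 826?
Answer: -23689887710447/1509709833 ≈ -15692.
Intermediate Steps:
y(m) = -826 + 22*m
k(z) = -127
B = -161424634/10287 (B = -1273640/(-826 + 22*67) + 1743279/(-127) = -1273640/(-826 + 1474) + 1743279*(-1/127) = -1273640/648 - 1743279/127 = -1273640*1/648 - 1743279/127 = -159205/81 - 1743279/127 = -161424634/10287 ≈ -15692.)
A = -61257/146759 (A = -980112*1/2348144 = -61257/146759 ≈ -0.41740)
B - A = -161424634/10287 - 1*(-61257/146759) = -161424634/10287 + 61257/146759 = -23689887710447/1509709833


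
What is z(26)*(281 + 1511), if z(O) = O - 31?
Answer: -8960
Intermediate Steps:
z(O) = -31 + O
z(26)*(281 + 1511) = (-31 + 26)*(281 + 1511) = -5*1792 = -8960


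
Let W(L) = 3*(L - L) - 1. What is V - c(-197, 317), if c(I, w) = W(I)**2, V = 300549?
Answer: 300548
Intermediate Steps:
W(L) = -1 (W(L) = 3*0 - 1 = 0 - 1 = -1)
c(I, w) = 1 (c(I, w) = (-1)**2 = 1)
V - c(-197, 317) = 300549 - 1*1 = 300549 - 1 = 300548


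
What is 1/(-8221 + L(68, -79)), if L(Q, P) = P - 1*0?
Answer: -1/8300 ≈ -0.00012048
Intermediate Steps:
L(Q, P) = P (L(Q, P) = P + 0 = P)
1/(-8221 + L(68, -79)) = 1/(-8221 - 79) = 1/(-8300) = -1/8300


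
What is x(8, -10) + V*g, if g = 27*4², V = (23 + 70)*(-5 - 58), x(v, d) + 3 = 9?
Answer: -2531082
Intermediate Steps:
x(v, d) = 6 (x(v, d) = -3 + 9 = 6)
V = -5859 (V = 93*(-63) = -5859)
g = 432 (g = 27*16 = 432)
x(8, -10) + V*g = 6 - 5859*432 = 6 - 2531088 = -2531082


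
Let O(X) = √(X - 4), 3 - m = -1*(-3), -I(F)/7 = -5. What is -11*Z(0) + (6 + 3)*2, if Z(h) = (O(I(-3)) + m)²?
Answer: -323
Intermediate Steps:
I(F) = 35 (I(F) = -7*(-5) = 35)
m = 0 (m = 3 - (-1)*(-3) = 3 - 1*3 = 3 - 3 = 0)
O(X) = √(-4 + X)
Z(h) = 31 (Z(h) = (√(-4 + 35) + 0)² = (√31 + 0)² = (√31)² = 31)
-11*Z(0) + (6 + 3)*2 = -11*31 + (6 + 3)*2 = -341 + 9*2 = -341 + 18 = -323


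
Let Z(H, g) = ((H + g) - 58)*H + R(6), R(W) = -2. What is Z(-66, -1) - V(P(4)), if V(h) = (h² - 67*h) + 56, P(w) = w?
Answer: 8444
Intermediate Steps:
V(h) = 56 + h² - 67*h
Z(H, g) = -2 + H*(-58 + H + g) (Z(H, g) = ((H + g) - 58)*H - 2 = (-58 + H + g)*H - 2 = H*(-58 + H + g) - 2 = -2 + H*(-58 + H + g))
Z(-66, -1) - V(P(4)) = (-2 + (-66)² - 58*(-66) - 66*(-1)) - (56 + 4² - 67*4) = (-2 + 4356 + 3828 + 66) - (56 + 16 - 268) = 8248 - 1*(-196) = 8248 + 196 = 8444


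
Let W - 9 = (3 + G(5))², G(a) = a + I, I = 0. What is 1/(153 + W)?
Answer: 1/226 ≈ 0.0044248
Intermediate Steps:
G(a) = a (G(a) = a + 0 = a)
W = 73 (W = 9 + (3 + 5)² = 9 + 8² = 9 + 64 = 73)
1/(153 + W) = 1/(153 + 73) = 1/226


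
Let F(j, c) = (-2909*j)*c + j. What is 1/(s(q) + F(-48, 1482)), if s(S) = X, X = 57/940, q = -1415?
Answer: 940/194518501497 ≈ 4.8324e-9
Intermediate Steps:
F(j, c) = j - 2909*c*j (F(j, c) = -2909*c*j + j = j - 2909*c*j)
X = 57/940 (X = 57*(1/940) = 57/940 ≈ 0.060638)
s(S) = 57/940
1/(s(q) + F(-48, 1482)) = 1/(57/940 - 48*(1 - 2909*1482)) = 1/(57/940 - 48*(1 - 4311138)) = 1/(57/940 - 48*(-4311137)) = 1/(57/940 + 206934576) = 1/(194518501497/940) = 940/194518501497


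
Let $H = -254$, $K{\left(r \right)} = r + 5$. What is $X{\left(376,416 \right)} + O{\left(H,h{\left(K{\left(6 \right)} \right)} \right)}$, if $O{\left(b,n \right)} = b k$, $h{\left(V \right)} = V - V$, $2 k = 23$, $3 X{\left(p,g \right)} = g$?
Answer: $- \frac{8347}{3} \approx -2782.3$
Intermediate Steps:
$X{\left(p,g \right)} = \frac{g}{3}$
$k = \frac{23}{2}$ ($k = \frac{1}{2} \cdot 23 = \frac{23}{2} \approx 11.5$)
$K{\left(r \right)} = 5 + r$
$h{\left(V \right)} = 0$
$O{\left(b,n \right)} = \frac{23 b}{2}$ ($O{\left(b,n \right)} = b \frac{23}{2} = \frac{23 b}{2}$)
$X{\left(376,416 \right)} + O{\left(H,h{\left(K{\left(6 \right)} \right)} \right)} = \frac{1}{3} \cdot 416 + \frac{23}{2} \left(-254\right) = \frac{416}{3} - 2921 = - \frac{8347}{3}$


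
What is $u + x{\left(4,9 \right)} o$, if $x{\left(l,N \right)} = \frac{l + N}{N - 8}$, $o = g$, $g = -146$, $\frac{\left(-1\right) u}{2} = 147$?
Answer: $-2192$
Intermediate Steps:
$u = -294$ ($u = \left(-2\right) 147 = -294$)
$o = -146$
$x{\left(l,N \right)} = \frac{N + l}{-8 + N}$
$u + x{\left(4,9 \right)} o = -294 + \frac{9 + 4}{-8 + 9} \left(-146\right) = -294 + 1^{-1} \cdot 13 \left(-146\right) = -294 + 1 \cdot 13 \left(-146\right) = -294 + 13 \left(-146\right) = -294 - 1898 = -2192$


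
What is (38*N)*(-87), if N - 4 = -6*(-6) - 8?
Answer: -105792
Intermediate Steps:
N = 32 (N = 4 + (-6*(-6) - 8) = 4 + (36 - 8) = 4 + 28 = 32)
(38*N)*(-87) = (38*32)*(-87) = 1216*(-87) = -105792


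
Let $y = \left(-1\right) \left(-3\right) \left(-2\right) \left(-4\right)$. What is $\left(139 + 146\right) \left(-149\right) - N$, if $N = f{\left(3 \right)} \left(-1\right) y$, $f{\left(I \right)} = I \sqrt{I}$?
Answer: $-42465 + 72 \sqrt{3} \approx -42340.0$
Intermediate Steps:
$y = 24$ ($y = 3 \left(-2\right) \left(-4\right) = \left(-6\right) \left(-4\right) = 24$)
$f{\left(I \right)} = I^{\frac{3}{2}}$
$N = - 72 \sqrt{3}$ ($N = 3^{\frac{3}{2}} \left(-1\right) 24 = 3 \sqrt{3} \left(-1\right) 24 = - 3 \sqrt{3} \cdot 24 = - 72 \sqrt{3} \approx -124.71$)
$\left(139 + 146\right) \left(-149\right) - N = \left(139 + 146\right) \left(-149\right) - - 72 \sqrt{3} = 285 \left(-149\right) + 72 \sqrt{3} = -42465 + 72 \sqrt{3}$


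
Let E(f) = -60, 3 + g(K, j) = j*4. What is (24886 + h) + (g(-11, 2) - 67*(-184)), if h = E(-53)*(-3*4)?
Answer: 37939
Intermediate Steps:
g(K, j) = -3 + 4*j (g(K, j) = -3 + j*4 = -3 + 4*j)
h = 720 (h = -(-180)*4 = -60*(-12) = 720)
(24886 + h) + (g(-11, 2) - 67*(-184)) = (24886 + 720) + ((-3 + 4*2) - 67*(-184)) = 25606 + ((-3 + 8) + 12328) = 25606 + (5 + 12328) = 25606 + 12333 = 37939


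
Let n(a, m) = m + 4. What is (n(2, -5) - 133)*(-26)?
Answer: 3484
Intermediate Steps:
n(a, m) = 4 + m
(n(2, -5) - 133)*(-26) = ((4 - 5) - 133)*(-26) = (-1 - 133)*(-26) = -134*(-26) = 3484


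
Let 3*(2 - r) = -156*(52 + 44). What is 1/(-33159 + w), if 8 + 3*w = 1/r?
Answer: -4994/165609363 ≈ -3.0155e-5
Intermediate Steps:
r = 4994 (r = 2 - (-52)*(52 + 44) = 2 - (-52)*96 = 2 - ⅓*(-14976) = 2 + 4992 = 4994)
w = -13317/4994 (w = -8/3 + (⅓)/4994 = -8/3 + (⅓)*(1/4994) = -8/3 + 1/14982 = -13317/4994 ≈ -2.6666)
1/(-33159 + w) = 1/(-33159 - 13317/4994) = 1/(-165609363/4994) = -4994/165609363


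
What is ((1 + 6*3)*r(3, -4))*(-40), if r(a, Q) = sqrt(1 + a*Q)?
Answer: -760*I*sqrt(11) ≈ -2520.6*I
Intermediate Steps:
r(a, Q) = sqrt(1 + Q*a)
((1 + 6*3)*r(3, -4))*(-40) = ((1 + 6*3)*sqrt(1 - 4*3))*(-40) = ((1 + 18)*sqrt(1 - 12))*(-40) = (19*sqrt(-11))*(-40) = (19*(I*sqrt(11)))*(-40) = (19*I*sqrt(11))*(-40) = -760*I*sqrt(11)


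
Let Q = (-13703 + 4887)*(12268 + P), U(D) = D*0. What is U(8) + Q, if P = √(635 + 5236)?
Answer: -108154688 - 8816*√5871 ≈ -1.0883e+8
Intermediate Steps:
U(D) = 0
P = √5871 ≈ 76.622
Q = -108154688 - 8816*√5871 (Q = (-13703 + 4887)*(12268 + √5871) = -8816*(12268 + √5871) = -108154688 - 8816*√5871 ≈ -1.0883e+8)
U(8) + Q = 0 + (-108154688 - 8816*√5871) = -108154688 - 8816*√5871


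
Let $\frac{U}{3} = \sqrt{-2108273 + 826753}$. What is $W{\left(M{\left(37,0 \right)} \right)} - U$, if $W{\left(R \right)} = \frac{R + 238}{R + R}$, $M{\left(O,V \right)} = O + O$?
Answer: $\frac{78}{37} - 12 i \sqrt{80095} \approx 2.1081 - 3396.1 i$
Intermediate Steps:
$M{\left(O,V \right)} = 2 O$
$U = 12 i \sqrt{80095}$ ($U = 3 \sqrt{-2108273 + 826753} = 3 \sqrt{-1281520} = 3 \cdot 4 i \sqrt{80095} = 12 i \sqrt{80095} \approx 3396.1 i$)
$W{\left(R \right)} = \frac{238 + R}{2 R}$
$W{\left(M{\left(37,0 \right)} \right)} - U = \frac{238 + 2 \cdot 37}{2 \cdot 2 \cdot 37} - 12 i \sqrt{80095} = \frac{238 + 74}{2 \cdot 74} - 12 i \sqrt{80095} = \frac{1}{2} \cdot \frac{1}{74} \cdot 312 - 12 i \sqrt{80095} = \frac{78}{37} - 12 i \sqrt{80095}$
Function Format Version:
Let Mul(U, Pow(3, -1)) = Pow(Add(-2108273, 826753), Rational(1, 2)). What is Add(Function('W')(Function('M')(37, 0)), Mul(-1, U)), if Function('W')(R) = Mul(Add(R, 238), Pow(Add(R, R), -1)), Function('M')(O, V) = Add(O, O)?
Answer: Add(Rational(78, 37), Mul(-12, I, Pow(80095, Rational(1, 2)))) ≈ Add(2.1081, Mul(-3396.1, I))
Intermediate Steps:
Function('M')(O, V) = Mul(2, O)
U = Mul(12, I, Pow(80095, Rational(1, 2))) (U = Mul(3, Pow(Add(-2108273, 826753), Rational(1, 2))) = Mul(3, Pow(-1281520, Rational(1, 2))) = Mul(3, Mul(4, I, Pow(80095, Rational(1, 2)))) = Mul(12, I, Pow(80095, Rational(1, 2))) ≈ Mul(3396.1, I))
Function('W')(R) = Mul(Rational(1, 2), Pow(R, -1), Add(238, R)) (Function('W')(R) = Mul(Add(238, R), Pow(Mul(2, R), -1)) = Mul(Add(238, R), Mul(Rational(1, 2), Pow(R, -1))) = Mul(Rational(1, 2), Pow(R, -1), Add(238, R)))
Add(Function('W')(Function('M')(37, 0)), Mul(-1, U)) = Add(Mul(Rational(1, 2), Pow(Mul(2, 37), -1), Add(238, Mul(2, 37))), Mul(-1, Mul(12, I, Pow(80095, Rational(1, 2))))) = Add(Mul(Rational(1, 2), Pow(74, -1), Add(238, 74)), Mul(-12, I, Pow(80095, Rational(1, 2)))) = Add(Mul(Rational(1, 2), Rational(1, 74), 312), Mul(-12, I, Pow(80095, Rational(1, 2)))) = Add(Rational(78, 37), Mul(-12, I, Pow(80095, Rational(1, 2))))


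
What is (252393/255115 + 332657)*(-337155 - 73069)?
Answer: -34814087602300352/255115 ≈ -1.3646e+11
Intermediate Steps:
(252393/255115 + 332657)*(-337155 - 73069) = (252393*(1/255115) + 332657)*(-410224) = (252393/255115 + 332657)*(-410224) = (84866042948/255115)*(-410224) = -34814087602300352/255115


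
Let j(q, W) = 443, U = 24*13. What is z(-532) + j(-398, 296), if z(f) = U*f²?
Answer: 88303931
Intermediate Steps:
U = 312
z(f) = 312*f²
z(-532) + j(-398, 296) = 312*(-532)² + 443 = 312*283024 + 443 = 88303488 + 443 = 88303931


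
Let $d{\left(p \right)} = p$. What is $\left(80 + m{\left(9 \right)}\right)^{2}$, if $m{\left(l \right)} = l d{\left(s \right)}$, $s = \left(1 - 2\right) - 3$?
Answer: $1936$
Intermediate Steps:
$s = -4$ ($s = -1 - 3 = -4$)
$m{\left(l \right)} = - 4 l$ ($m{\left(l \right)} = l \left(-4\right) = - 4 l$)
$\left(80 + m{\left(9 \right)}\right)^{2} = \left(80 - 36\right)^{2} = 44^{2} = 1936$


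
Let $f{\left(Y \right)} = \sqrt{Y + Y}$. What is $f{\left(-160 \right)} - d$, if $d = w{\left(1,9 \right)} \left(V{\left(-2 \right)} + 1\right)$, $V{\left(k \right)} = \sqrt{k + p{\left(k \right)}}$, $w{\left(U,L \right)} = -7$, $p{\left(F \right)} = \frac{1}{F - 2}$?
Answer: $7 + \frac{21 i}{2} + 8 i \sqrt{5} \approx 7.0 + 28.389 i$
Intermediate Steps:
$p{\left(F \right)} = \frac{1}{-2 + F}$
$f{\left(Y \right)} = \sqrt{2} \sqrt{Y}$ ($f{\left(Y \right)} = \sqrt{2 Y} = \sqrt{2} \sqrt{Y}$)
$V{\left(k \right)} = \sqrt{k + \frac{1}{-2 + k}}$
$d = -7 - \frac{21 i}{2}$ ($d = - 7 \left(\sqrt{\frac{1 - 2 \left(-2 - 2\right)}{-2 - 2}} + 1\right) = - 7 \left(\sqrt{\frac{1 - -8}{-4}} + 1\right) = - 7 \left(\sqrt{- \frac{1 + 8}{4}} + 1\right) = - 7 \left(\sqrt{\left(- \frac{1}{4}\right) 9} + 1\right) = - 7 \left(\sqrt{- \frac{9}{4}} + 1\right) = - 7 \left(\frac{3 i}{2} + 1\right) = - 7 \left(1 + \frac{3 i}{2}\right) = -7 - \frac{21 i}{2} \approx -7.0 - 10.5 i$)
$f{\left(-160 \right)} - d = \sqrt{2} \sqrt{-160} - \left(-7 - \frac{21 i}{2}\right) = \sqrt{2} \cdot 4 i \sqrt{10} + \left(7 + \frac{21 i}{2}\right) = 8 i \sqrt{5} + \left(7 + \frac{21 i}{2}\right) = 7 + \frac{21 i}{2} + 8 i \sqrt{5}$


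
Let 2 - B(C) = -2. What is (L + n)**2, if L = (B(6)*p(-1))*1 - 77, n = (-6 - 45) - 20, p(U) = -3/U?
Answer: 18496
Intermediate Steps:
B(C) = 4 (B(C) = 2 - 1*(-2) = 2 + 2 = 4)
n = -71 (n = -51 - 20 = -71)
L = -65 (L = (4*(-3/(-1)))*1 - 77 = (4*(-3*(-1)))*1 - 77 = (4*3)*1 - 77 = 12*1 - 77 = 12 - 77 = -65)
(L + n)**2 = (-65 - 71)**2 = (-136)**2 = 18496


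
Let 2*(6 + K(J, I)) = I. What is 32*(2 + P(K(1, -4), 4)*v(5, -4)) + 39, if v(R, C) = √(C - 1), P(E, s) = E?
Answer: 103 - 256*I*√5 ≈ 103.0 - 572.43*I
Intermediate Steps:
K(J, I) = -6 + I/2
v(R, C) = √(-1 + C)
32*(2 + P(K(1, -4), 4)*v(5, -4)) + 39 = 32*(2 + (-6 + (½)*(-4))*√(-1 - 4)) + 39 = 32*(2 + (-6 - 2)*√(-5)) + 39 = 32*(2 - 8*I*√5) + 39 = (64 - 256*I*√5) + 39 = 103 - 256*I*√5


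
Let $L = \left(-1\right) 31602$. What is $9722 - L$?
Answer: $41324$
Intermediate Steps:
$L = -31602$
$9722 - L = 9722 - -31602 = 9722 + 31602 = 41324$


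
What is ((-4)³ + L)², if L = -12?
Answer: 5776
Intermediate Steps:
((-4)³ + L)² = ((-4)³ - 12)² = (-64 - 12)² = (-76)² = 5776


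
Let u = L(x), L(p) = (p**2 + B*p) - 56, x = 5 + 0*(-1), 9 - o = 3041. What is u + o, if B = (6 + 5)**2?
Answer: -2458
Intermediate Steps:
o = -3032 (o = 9 - 1*3041 = 9 - 3041 = -3032)
B = 121 (B = 11**2 = 121)
x = 5 (x = 5 + 0 = 5)
L(p) = -56 + p**2 + 121*p (L(p) = (p**2 + 121*p) - 56 = -56 + p**2 + 121*p)
u = 574 (u = -56 + 5**2 + 121*5 = -56 + 25 + 605 = 574)
u + o = 574 - 3032 = -2458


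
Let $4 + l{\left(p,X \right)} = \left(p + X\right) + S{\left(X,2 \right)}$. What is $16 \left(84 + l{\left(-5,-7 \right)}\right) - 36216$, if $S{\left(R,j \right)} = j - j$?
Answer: $-35128$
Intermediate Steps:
$S{\left(R,j \right)} = 0$
$l{\left(p,X \right)} = -4 + X + p$ ($l{\left(p,X \right)} = -4 + \left(\left(p + X\right) + 0\right) = -4 + \left(\left(X + p\right) + 0\right) = -4 + \left(X + p\right) = -4 + X + p$)
$16 \left(84 + l{\left(-5,-7 \right)}\right) - 36216 = 16 \left(84 - 16\right) - 36216 = 16 \cdot 68 - 36216 = 1088 - 36216 = -35128$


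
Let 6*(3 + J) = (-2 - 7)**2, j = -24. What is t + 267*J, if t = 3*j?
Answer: 5463/2 ≈ 2731.5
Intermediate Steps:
t = -72 (t = 3*(-24) = -72)
J = 21/2 (J = -3 + (-2 - 7)**2/6 = -3 + (1/6)*(-9)**2 = -3 + (1/6)*81 = -3 + 27/2 = 21/2 ≈ 10.500)
t + 267*J = -72 + 267*(21/2) = -72 + 5607/2 = 5463/2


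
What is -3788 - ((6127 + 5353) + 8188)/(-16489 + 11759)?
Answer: -813526/215 ≈ -3783.8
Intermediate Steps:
-3788 - ((6127 + 5353) + 8188)/(-16489 + 11759) = -3788 - (11480 + 8188)/(-4730) = -3788 - 19668*(-1)/4730 = -3788 - 1*(-894/215) = -3788 + 894/215 = -813526/215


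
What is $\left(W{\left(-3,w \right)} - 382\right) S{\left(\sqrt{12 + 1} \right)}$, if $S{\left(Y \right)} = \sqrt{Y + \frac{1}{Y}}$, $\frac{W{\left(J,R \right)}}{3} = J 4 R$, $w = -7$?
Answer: $- 10 \cdot 13^{\frac{3}{4}} \sqrt{14} \approx -256.17$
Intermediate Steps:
$W{\left(J,R \right)} = 12 J R$ ($W{\left(J,R \right)} = 3 J 4 R = 3 \cdot 4 J R = 12 J R$)
$\left(W{\left(-3,w \right)} - 382\right) S{\left(\sqrt{12 + 1} \right)} = \left(12 \left(-3\right) \left(-7\right) - 382\right) \sqrt{\sqrt{12 + 1} + \frac{1}{\sqrt{12 + 1}}} = \left(252 - 382\right) \sqrt{\sqrt{13} + \frac{1}{\sqrt{13}}} = - 130 \sqrt{\sqrt{13} + \frac{\sqrt{13}}{13}} = - 130 \sqrt{\frac{14 \sqrt{13}}{13}} = - 130 \frac{13^{\frac{3}{4}} \cdot 13 \sqrt{14}}{169} = - 10 \cdot 13^{\frac{3}{4}} \sqrt{14}$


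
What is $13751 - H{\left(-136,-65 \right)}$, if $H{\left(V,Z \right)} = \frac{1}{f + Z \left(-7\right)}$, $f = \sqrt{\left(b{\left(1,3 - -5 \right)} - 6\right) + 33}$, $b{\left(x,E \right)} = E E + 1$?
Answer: $\frac{2845535228}{206933} + \frac{2 \sqrt{23}}{206933} \approx 13751.0$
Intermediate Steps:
$b{\left(x,E \right)} = 1 + E^{2}$ ($b{\left(x,E \right)} = E^{2} + 1 = 1 + E^{2}$)
$f = 2 \sqrt{23}$ ($f = \sqrt{\left(\left(1 + \left(3 - -5\right)^{2}\right) - 6\right) + 33} = \sqrt{\left(\left(1 + \left(3 + 5\right)^{2}\right) - 6\right) + 33} = \sqrt{\left(\left(1 + 8^{2}\right) - 6\right) + 33} = \sqrt{\left(\left(1 + 64\right) - 6\right) + 33} = \sqrt{\left(65 - 6\right) + 33} = \sqrt{59 + 33} = \sqrt{92} = 2 \sqrt{23} \approx 9.5917$)
$H{\left(V,Z \right)} = \frac{1}{- 7 Z + 2 \sqrt{23}}$ ($H{\left(V,Z \right)} = \frac{1}{2 \sqrt{23} + Z \left(-7\right)} = \frac{1}{2 \sqrt{23} - 7 Z} = \frac{1}{- 7 Z + 2 \sqrt{23}}$)
$13751 - H{\left(-136,-65 \right)} = 13751 - - \frac{1}{- 2 \sqrt{23} + 7 \left(-65\right)} = 13751 - - \frac{1}{- 2 \sqrt{23} - 455} = 13751 - - \frac{1}{-455 - 2 \sqrt{23}} = 13751 + \frac{1}{-455 - 2 \sqrt{23}}$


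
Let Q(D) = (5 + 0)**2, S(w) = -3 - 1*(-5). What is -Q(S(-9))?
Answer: -25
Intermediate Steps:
S(w) = 2 (S(w) = -3 + 5 = 2)
Q(D) = 25 (Q(D) = 5**2 = 25)
-Q(S(-9)) = -1*25 = -25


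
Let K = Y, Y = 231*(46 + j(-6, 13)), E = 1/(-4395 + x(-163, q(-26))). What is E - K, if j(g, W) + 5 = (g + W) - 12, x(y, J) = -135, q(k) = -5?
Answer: -37671481/4530 ≈ -8316.0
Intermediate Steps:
j(g, W) = -17 + W + g (j(g, W) = -5 + ((g + W) - 12) = -5 + ((W + g) - 12) = -5 + (-12 + W + g) = -17 + W + g)
E = -1/4530 (E = 1/(-4395 - 135) = 1/(-4530) = -1/4530 ≈ -0.00022075)
Y = 8316 (Y = 231*(46 + (-17 + 13 - 6)) = 231*(46 - 10) = 231*36 = 8316)
K = 8316
E - K = -1/4530 - 1*8316 = -1/4530 - 8316 = -37671481/4530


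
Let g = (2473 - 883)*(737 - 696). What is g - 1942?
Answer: 63248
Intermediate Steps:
g = 65190 (g = 1590*41 = 65190)
g - 1942 = 65190 - 1942 = 63248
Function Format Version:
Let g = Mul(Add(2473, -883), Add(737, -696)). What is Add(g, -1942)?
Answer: 63248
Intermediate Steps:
g = 65190 (g = Mul(1590, 41) = 65190)
Add(g, -1942) = Add(65190, -1942) = 63248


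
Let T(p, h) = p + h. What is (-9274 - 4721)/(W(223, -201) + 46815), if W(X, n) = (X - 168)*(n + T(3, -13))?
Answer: -2799/7042 ≈ -0.39747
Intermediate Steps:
T(p, h) = h + p
W(X, n) = (-168 + X)*(-10 + n) (W(X, n) = (X - 168)*(n + (-13 + 3)) = (-168 + X)*(n - 10) = (-168 + X)*(-10 + n))
(-9274 - 4721)/(W(223, -201) + 46815) = (-9274 - 4721)/((1680 - 168*(-201) - 10*223 + 223*(-201)) + 46815) = -13995/((1680 + 33768 - 2230 - 44823) + 46815) = -13995/(-11605 + 46815) = -13995/35210 = -13995*1/35210 = -2799/7042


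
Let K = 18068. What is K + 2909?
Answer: 20977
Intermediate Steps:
K + 2909 = 18068 + 2909 = 20977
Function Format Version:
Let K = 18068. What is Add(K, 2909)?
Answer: 20977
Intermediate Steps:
Add(K, 2909) = Add(18068, 2909) = 20977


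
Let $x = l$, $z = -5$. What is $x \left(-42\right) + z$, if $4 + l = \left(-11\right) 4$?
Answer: $2011$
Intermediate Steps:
$l = -48$ ($l = -4 - 44 = -48$)
$x = -48$
$x \left(-42\right) + z = \left(-48\right) \left(-42\right) - 5 = 2016 - 5 = 2011$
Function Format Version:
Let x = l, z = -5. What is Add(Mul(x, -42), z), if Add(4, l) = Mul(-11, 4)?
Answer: 2011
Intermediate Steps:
l = -48 (l = Add(-4, Mul(-11, 4)) = Add(-4, -44) = -48)
x = -48
Add(Mul(x, -42), z) = Add(Mul(-48, -42), -5) = Add(2016, -5) = 2011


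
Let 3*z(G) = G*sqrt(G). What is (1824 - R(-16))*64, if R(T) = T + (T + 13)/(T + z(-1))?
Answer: 271409152/2305 + 576*I/2305 ≈ 1.1775e+5 + 0.24989*I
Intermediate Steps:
z(G) = G**(3/2)/3 (z(G) = (G*sqrt(G))/3 = G**(3/2)/3)
R(T) = T + (13 + T)/(T - I/3) (R(T) = T + (T + 13)/(T + (-1)**(3/2)/3) = T + (13 + T)/(T + (-I)/3) = T + (13 + T)/(T - I/3))
(1824 - R(-16))*64 = (1824 - (39 + 3*(-16)**2 - 16*(3 - I))/(-I + 3*(-16)))*64 = (1824 - (39 + 3*256 + (-48 + 16*I))/(-I - 48))*64 = (1824 - (39 + 768 + (-48 + 16*I))/(-48 - I))*64 = (1824 - (-48 + I)/2305*(759 + 16*I))*64 = (1824 - (-48 + I)*(759 + 16*I)/2305)*64 = 116736 - 64*(-48 + I)*(759 + 16*I)/2305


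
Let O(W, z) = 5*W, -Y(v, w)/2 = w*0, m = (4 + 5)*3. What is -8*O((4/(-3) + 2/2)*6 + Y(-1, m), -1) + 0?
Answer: 80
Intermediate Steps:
m = 27 (m = 9*3 = 27)
Y(v, w) = 0 (Y(v, w) = -2*w*0 = -2*0 = 0)
-8*O((4/(-3) + 2/2)*6 + Y(-1, m), -1) + 0 = -40*((4/(-3) + 2/2)*6 + 0) + 0 = -40*((4*(-⅓) + 2*(½))*6 + 0) + 0 = -40*((-4/3 + 1)*6 + 0) + 0 = -40*(-⅓*6 + 0) + 0 = -40*(-2 + 0) + 0 = -40*(-2) + 0 = -8*(-10) + 0 = 80 + 0 = 80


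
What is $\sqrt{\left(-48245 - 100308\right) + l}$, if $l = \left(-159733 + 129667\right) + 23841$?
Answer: $i \sqrt{154778} \approx 393.42 i$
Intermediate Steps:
$l = -6225$ ($l = -30066 + 23841 = -6225$)
$\sqrt{\left(-48245 - 100308\right) + l} = \sqrt{\left(-48245 - 100308\right) - 6225} = \sqrt{-148553 - 6225} = \sqrt{-154778} = i \sqrt{154778}$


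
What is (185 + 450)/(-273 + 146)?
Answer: -5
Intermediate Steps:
(185 + 450)/(-273 + 146) = 635/(-127) = 635*(-1/127) = -5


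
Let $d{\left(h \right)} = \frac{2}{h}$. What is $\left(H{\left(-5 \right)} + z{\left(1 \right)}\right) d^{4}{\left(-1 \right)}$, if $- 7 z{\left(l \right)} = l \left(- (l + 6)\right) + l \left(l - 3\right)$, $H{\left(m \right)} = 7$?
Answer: $\frac{928}{7} \approx 132.57$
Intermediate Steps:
$z{\left(l \right)} = - \frac{l \left(-6 - l\right)}{7} - \frac{l \left(-3 + l\right)}{7}$ ($z{\left(l \right)} = - \frac{l \left(- (l + 6)\right) + l \left(l - 3\right)}{7} = - \frac{l \left(- (6 + l)\right) + l \left(-3 + l\right)}{7} = - \frac{l \left(-6 - l\right) + l \left(-3 + l\right)}{7} = - \frac{l \left(-6 - l\right)}{7} - \frac{l \left(-3 + l\right)}{7}$)
$\left(H{\left(-5 \right)} + z{\left(1 \right)}\right) d^{4}{\left(-1 \right)} = \left(7 + \frac{9}{7} \cdot 1\right) \left(\frac{2}{-1}\right)^{4} = \left(7 + \frac{9}{7}\right) \left(2 \left(-1\right)\right)^{4} = \frac{58 \left(-2\right)^{4}}{7} = \frac{58}{7} \cdot 16 = \frac{928}{7}$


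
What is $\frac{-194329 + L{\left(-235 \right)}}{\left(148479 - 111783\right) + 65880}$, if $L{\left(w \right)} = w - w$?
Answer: $- \frac{194329}{102576} \approx -1.8945$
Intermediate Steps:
$L{\left(w \right)} = 0$
$\frac{-194329 + L{\left(-235 \right)}}{\left(148479 - 111783\right) + 65880} = \frac{-194329 + 0}{\left(148479 - 111783\right) + 65880} = - \frac{194329}{36696 + 65880} = - \frac{194329}{102576}$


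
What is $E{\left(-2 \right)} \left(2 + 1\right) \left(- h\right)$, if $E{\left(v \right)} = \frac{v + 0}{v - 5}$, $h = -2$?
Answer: $\frac{12}{7} \approx 1.7143$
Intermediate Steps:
$E{\left(v \right)} = \frac{v}{-5 + v}$
$E{\left(-2 \right)} \left(2 + 1\right) \left(- h\right) = - \frac{2}{-5 - 2} \left(2 + 1\right) \left(\left(-1\right) \left(-2\right)\right) = - \frac{2}{-7} \cdot 3 \cdot 2 = \left(-2\right) \left(- \frac{1}{7}\right) 3 \cdot 2 = \frac{2}{7} \cdot 3 \cdot 2 = \frac{6}{7} \cdot 2 = \frac{12}{7}$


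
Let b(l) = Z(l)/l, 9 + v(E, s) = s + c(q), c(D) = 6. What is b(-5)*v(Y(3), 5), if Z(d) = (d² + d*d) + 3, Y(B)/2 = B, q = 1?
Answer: -106/5 ≈ -21.200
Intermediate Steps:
Y(B) = 2*B
Z(d) = 3 + 2*d² (Z(d) = (d² + d²) + 3 = 2*d² + 3 = 3 + 2*d²)
v(E, s) = -3 + s (v(E, s) = -9 + (s + 6) = -9 + (6 + s) = -3 + s)
b(l) = (3 + 2*l²)/l
b(-5)*v(Y(3), 5) = (2*(-5) + 3/(-5))*(-3 + 5) = (-10 + 3*(-⅕))*2 = (-10 - ⅗)*2 = -53/5*2 = -106/5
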